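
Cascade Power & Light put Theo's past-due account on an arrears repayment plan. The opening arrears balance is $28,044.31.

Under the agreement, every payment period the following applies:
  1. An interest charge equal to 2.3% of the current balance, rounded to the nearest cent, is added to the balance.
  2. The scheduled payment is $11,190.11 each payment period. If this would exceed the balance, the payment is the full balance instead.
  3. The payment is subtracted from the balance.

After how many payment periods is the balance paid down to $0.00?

Payment period 1: opening $28,044.31; interest $645.02 → $28,689.33; payment $11,190.11; balance $17,499.22
Payment period 2: opening $17,499.22; interest $402.48 → $17,901.70; payment $11,190.11; balance $6,711.59
Payment period 3: opening $6,711.59; interest $154.37 → $6,865.96; payment $6,865.96; balance $0.00
Balance reaches $0.00 in payment period 3.

3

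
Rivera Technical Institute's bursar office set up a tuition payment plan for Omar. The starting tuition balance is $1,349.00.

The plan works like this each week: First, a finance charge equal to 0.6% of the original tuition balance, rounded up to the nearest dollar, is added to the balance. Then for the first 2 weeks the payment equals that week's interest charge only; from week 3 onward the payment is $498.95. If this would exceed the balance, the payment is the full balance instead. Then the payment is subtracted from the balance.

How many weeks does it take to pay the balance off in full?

5

Week 1: opening $1,349.00; interest $9.00 → $1,358.00; payment $9.00; balance $1,349.00
Week 2: opening $1,349.00; interest $9.00 → $1,358.00; payment $9.00; balance $1,349.00
Week 3: opening $1,349.00; interest $9.00 → $1,358.00; payment $498.95; balance $859.05
Week 4: opening $859.05; interest $9.00 → $868.05; payment $498.95; balance $369.10
Week 5: opening $369.10; interest $9.00 → $378.10; payment $378.10; balance $0.00
Balance reaches $0.00 in week 5.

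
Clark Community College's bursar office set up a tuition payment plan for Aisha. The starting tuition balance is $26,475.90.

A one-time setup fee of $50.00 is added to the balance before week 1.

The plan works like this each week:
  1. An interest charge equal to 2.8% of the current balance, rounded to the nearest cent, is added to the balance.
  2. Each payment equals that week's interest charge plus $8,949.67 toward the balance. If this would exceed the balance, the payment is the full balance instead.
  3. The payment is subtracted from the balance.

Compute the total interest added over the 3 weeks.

$1,476.40

# | Opening | Interest | Payment | End bal
1 | $26,525.90 | $742.73 | $9,692.40 | $17,576.23
2 | $17,576.23 | $492.13 | $9,441.80 | $8,626.56
3 | $8,626.56 | $241.54 | $8,868.10 | $0.00
Total interest: $742.73 + $492.13 + $241.54 = $1,476.40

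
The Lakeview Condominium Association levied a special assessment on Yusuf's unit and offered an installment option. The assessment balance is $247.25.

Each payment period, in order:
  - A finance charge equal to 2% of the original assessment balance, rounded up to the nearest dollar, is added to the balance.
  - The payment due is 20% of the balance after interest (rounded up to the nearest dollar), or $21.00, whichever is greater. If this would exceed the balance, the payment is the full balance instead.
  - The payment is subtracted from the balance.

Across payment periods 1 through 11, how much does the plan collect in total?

Payment period 1: opening $247.25; interest $5.00 → $252.25; payment $51.00; balance $201.25
Payment period 2: opening $201.25; interest $5.00 → $206.25; payment $42.00; balance $164.25
Payment period 3: opening $164.25; interest $5.00 → $169.25; payment $34.00; balance $135.25
Payment period 4: opening $135.25; interest $5.00 → $140.25; payment $29.00; balance $111.25
Payment period 5: opening $111.25; interest $5.00 → $116.25; payment $24.00; balance $92.25
Payment period 6: opening $92.25; interest $5.00 → $97.25; payment $21.00; balance $76.25
Payment period 7: opening $76.25; interest $5.00 → $81.25; payment $21.00; balance $60.25
Payment period 8: opening $60.25; interest $5.00 → $65.25; payment $21.00; balance $44.25
Payment period 9: opening $44.25; interest $5.00 → $49.25; payment $21.00; balance $28.25
Payment period 10: opening $28.25; interest $5.00 → $33.25; payment $21.00; balance $12.25
Payment period 11: opening $12.25; interest $5.00 → $17.25; payment $17.25; balance $0.00
Total paid: $302.25

$302.25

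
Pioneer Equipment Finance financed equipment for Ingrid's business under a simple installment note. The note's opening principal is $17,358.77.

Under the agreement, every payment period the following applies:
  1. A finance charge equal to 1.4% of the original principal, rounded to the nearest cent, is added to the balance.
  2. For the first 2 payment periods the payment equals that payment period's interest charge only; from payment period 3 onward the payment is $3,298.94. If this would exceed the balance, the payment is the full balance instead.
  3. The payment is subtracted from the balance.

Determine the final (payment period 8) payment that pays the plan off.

# | Opening | Interest | Payment | End bal
1 | $17,358.77 | $243.02 | $243.02 | $17,358.77
2 | $17,358.77 | $243.02 | $243.02 | $17,358.77
3 | $17,358.77 | $243.02 | $3,298.94 | $14,302.85
4 | $14,302.85 | $243.02 | $3,298.94 | $11,246.93
5 | $11,246.93 | $243.02 | $3,298.94 | $8,191.01
6 | $8,191.01 | $243.02 | $3,298.94 | $5,135.09
7 | $5,135.09 | $243.02 | $3,298.94 | $2,079.17
8 | $2,079.17 | $243.02 | $2,322.19 | $0.00

$2,322.19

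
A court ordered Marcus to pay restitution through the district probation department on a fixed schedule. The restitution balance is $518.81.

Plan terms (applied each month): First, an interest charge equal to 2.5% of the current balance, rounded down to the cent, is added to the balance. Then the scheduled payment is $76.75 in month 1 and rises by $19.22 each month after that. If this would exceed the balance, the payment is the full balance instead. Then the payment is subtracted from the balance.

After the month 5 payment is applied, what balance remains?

$0.00

# | Opening | Interest | Payment | End bal
1 | $518.81 | $12.97 | $76.75 | $455.03
2 | $455.03 | $11.37 | $95.97 | $370.43
3 | $370.43 | $9.26 | $115.19 | $264.50
4 | $264.50 | $6.61 | $134.41 | $136.70
5 | $136.70 | $3.41 | $140.11 | $0.00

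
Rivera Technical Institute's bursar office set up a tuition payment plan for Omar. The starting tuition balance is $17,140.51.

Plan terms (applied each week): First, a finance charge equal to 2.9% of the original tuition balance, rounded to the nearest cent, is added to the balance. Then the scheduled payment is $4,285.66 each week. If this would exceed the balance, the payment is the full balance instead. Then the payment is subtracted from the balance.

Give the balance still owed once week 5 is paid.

Week 1: opening $17,140.51; interest $497.07 → $17,637.58; payment $4,285.66; balance $13,351.92
Week 2: opening $13,351.92; interest $497.07 → $13,848.99; payment $4,285.66; balance $9,563.33
Week 3: opening $9,563.33; interest $497.07 → $10,060.40; payment $4,285.66; balance $5,774.74
Week 4: opening $5,774.74; interest $497.07 → $6,271.81; payment $4,285.66; balance $1,986.15
Week 5: opening $1,986.15; interest $497.07 → $2,483.22; payment $2,483.22; balance $0.00

$0.00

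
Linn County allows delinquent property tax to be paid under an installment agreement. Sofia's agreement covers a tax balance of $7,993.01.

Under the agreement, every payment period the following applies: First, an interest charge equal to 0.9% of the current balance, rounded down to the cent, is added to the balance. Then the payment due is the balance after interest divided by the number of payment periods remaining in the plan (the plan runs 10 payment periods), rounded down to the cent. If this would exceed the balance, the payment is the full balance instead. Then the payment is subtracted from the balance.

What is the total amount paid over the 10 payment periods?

Payment period 1: opening $7,993.01; interest $71.93 → $8,064.94; payment $806.49; balance $7,258.45
Payment period 2: opening $7,258.45; interest $65.32 → $7,323.77; payment $813.75; balance $6,510.02
Payment period 3: opening $6,510.02; interest $58.59 → $6,568.61; payment $821.07; balance $5,747.54
Payment period 4: opening $5,747.54; interest $51.72 → $5,799.26; payment $828.46; balance $4,970.80
Payment period 5: opening $4,970.80; interest $44.73 → $5,015.53; payment $835.92; balance $4,179.61
Payment period 6: opening $4,179.61; interest $37.61 → $4,217.22; payment $843.44; balance $3,373.78
Payment period 7: opening $3,373.78; interest $30.36 → $3,404.14; payment $851.03; balance $2,553.11
Payment period 8: opening $2,553.11; interest $22.97 → $2,576.08; payment $858.69; balance $1,717.39
Payment period 9: opening $1,717.39; interest $15.45 → $1,732.84; payment $866.42; balance $866.42
Payment period 10: opening $866.42; interest $7.79 → $874.21; payment $874.21; balance $0.00
Total paid: $8,399.48

$8,399.48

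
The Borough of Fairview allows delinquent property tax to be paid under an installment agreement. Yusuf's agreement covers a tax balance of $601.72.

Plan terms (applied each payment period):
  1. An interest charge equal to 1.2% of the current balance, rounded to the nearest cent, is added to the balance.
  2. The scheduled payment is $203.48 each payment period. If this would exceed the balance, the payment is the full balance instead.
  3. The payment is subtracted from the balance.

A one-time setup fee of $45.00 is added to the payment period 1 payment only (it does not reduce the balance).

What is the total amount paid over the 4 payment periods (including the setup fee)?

Payment period 1: $601.72 +$7.22 interest = $608.94; pay $203.48 (+ $45.00 fee) → $405.46
Payment period 2: $405.46 +$4.87 interest = $410.33; pay $203.48 → $206.85
Payment period 3: $206.85 +$2.48 interest = $209.33; pay $203.48 → $5.85
Payment period 4: $5.85 +$0.07 interest = $5.92; pay $5.92 → $0.00
Total paid: $661.36

$661.36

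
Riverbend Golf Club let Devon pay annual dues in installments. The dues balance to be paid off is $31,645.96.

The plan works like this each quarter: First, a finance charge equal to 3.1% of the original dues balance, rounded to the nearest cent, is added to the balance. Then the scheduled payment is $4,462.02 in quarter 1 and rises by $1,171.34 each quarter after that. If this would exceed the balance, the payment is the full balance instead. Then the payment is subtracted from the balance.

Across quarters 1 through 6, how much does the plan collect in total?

Quarter 1: opening $31,645.96; interest $981.02 → $32,626.98; payment $4,462.02; balance $28,164.96
Quarter 2: opening $28,164.96; interest $981.02 → $29,145.98; payment $5,633.36; balance $23,512.62
Quarter 3: opening $23,512.62; interest $981.02 → $24,493.64; payment $6,804.70; balance $17,688.94
Quarter 4: opening $17,688.94; interest $981.02 → $18,669.96; payment $7,976.04; balance $10,693.92
Quarter 5: opening $10,693.92; interest $981.02 → $11,674.94; payment $9,147.38; balance $2,527.56
Quarter 6: opening $2,527.56; interest $981.02 → $3,508.58; payment $3,508.58; balance $0.00
Total paid: $37,532.08

$37,532.08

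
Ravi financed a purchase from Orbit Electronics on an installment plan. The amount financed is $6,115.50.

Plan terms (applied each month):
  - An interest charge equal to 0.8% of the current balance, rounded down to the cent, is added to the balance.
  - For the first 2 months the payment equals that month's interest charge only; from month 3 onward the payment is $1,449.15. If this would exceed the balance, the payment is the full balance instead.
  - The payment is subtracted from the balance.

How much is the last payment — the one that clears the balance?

$450.58

Month 1: opening $6,115.50; interest $48.92 → $6,164.42; payment $48.92; balance $6,115.50
Month 2: opening $6,115.50; interest $48.92 → $6,164.42; payment $48.92; balance $6,115.50
Month 3: opening $6,115.50; interest $48.92 → $6,164.42; payment $1,449.15; balance $4,715.27
Month 4: opening $4,715.27; interest $37.72 → $4,752.99; payment $1,449.15; balance $3,303.84
Month 5: opening $3,303.84; interest $26.43 → $3,330.27; payment $1,449.15; balance $1,881.12
Month 6: opening $1,881.12; interest $15.04 → $1,896.16; payment $1,449.15; balance $447.01
Month 7: opening $447.01; interest $3.57 → $450.58; payment $450.58; balance $0.00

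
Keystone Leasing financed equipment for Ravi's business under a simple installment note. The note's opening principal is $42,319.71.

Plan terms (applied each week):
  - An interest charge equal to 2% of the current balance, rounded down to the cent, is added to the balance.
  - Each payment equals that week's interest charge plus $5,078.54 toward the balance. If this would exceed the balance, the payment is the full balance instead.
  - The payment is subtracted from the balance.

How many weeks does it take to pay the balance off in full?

Week 1: opening $42,319.71; interest $846.39 → $43,166.10; payment $5,924.93; balance $37,241.17
Week 2: opening $37,241.17; interest $744.82 → $37,985.99; payment $5,823.36; balance $32,162.63
Week 3: opening $32,162.63; interest $643.25 → $32,805.88; payment $5,721.79; balance $27,084.09
Week 4: opening $27,084.09; interest $541.68 → $27,625.77; payment $5,620.22; balance $22,005.55
Week 5: opening $22,005.55; interest $440.11 → $22,445.66; payment $5,518.65; balance $16,927.01
Week 6: opening $16,927.01; interest $338.54 → $17,265.55; payment $5,417.08; balance $11,848.47
Week 7: opening $11,848.47; interest $236.96 → $12,085.43; payment $5,315.50; balance $6,769.93
Week 8: opening $6,769.93; interest $135.39 → $6,905.32; payment $5,213.93; balance $1,691.39
Week 9: opening $1,691.39; interest $33.82 → $1,725.21; payment $1,725.21; balance $0.00
Balance reaches $0.00 in week 9.

9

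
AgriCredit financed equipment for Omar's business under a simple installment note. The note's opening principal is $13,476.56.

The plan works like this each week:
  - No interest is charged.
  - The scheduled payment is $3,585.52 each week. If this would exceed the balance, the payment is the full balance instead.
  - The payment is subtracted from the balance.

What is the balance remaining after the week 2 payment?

$6,305.52

Week 1: $13,476.56 − $3,585.52 → $9,891.04
Week 2: $9,891.04 − $3,585.52 → $6,305.52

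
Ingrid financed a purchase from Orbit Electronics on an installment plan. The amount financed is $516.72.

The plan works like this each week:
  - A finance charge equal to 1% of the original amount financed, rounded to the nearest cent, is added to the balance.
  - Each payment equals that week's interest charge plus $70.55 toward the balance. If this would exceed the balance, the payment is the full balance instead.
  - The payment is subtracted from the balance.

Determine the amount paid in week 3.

$75.72

# | Opening | Interest | Payment | End bal
1 | $516.72 | $5.17 | $75.72 | $446.17
2 | $446.17 | $5.17 | $75.72 | $375.62
3 | $375.62 | $5.17 | $75.72 | $305.07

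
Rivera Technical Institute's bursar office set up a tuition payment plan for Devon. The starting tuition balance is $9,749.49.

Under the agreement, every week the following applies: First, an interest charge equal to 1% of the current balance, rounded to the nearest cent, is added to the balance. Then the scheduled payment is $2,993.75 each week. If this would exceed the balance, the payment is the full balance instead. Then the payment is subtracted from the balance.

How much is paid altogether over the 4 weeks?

# | Opening | Interest | Payment | End bal
1 | $9,749.49 | $97.49 | $2,993.75 | $6,853.23
2 | $6,853.23 | $68.53 | $2,993.75 | $3,928.01
3 | $3,928.01 | $39.28 | $2,993.75 | $973.54
4 | $973.54 | $9.74 | $983.28 | $0.00
Total paid: $9,964.53

$9,964.53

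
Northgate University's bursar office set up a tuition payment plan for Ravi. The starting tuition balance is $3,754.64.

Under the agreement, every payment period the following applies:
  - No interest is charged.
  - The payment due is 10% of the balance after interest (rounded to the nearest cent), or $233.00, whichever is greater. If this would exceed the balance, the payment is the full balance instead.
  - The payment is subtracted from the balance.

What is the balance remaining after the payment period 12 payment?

$586.08

# | Opening | Payment | End bal
1 | $3,754.64 | $375.46 | $3,379.18
2 | $3,379.18 | $337.92 | $3,041.26
3 | $3,041.26 | $304.13 | $2,737.13
4 | $2,737.13 | $273.71 | $2,463.42
5 | $2,463.42 | $246.34 | $2,217.08
6 | $2,217.08 | $233.00 | $1,984.08
7 | $1,984.08 | $233.00 | $1,751.08
8 | $1,751.08 | $233.00 | $1,518.08
9 | $1,518.08 | $233.00 | $1,285.08
10 | $1,285.08 | $233.00 | $1,052.08
11 | $1,052.08 | $233.00 | $819.08
12 | $819.08 | $233.00 | $586.08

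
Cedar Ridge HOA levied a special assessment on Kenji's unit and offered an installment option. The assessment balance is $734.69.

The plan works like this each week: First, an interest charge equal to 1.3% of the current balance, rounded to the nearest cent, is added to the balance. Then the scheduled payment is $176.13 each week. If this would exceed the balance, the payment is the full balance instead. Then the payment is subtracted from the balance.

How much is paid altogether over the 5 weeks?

Week 1: opening $734.69; interest $9.55 → $744.24; payment $176.13; balance $568.11
Week 2: opening $568.11; interest $7.39 → $575.50; payment $176.13; balance $399.37
Week 3: opening $399.37; interest $5.19 → $404.56; payment $176.13; balance $228.43
Week 4: opening $228.43; interest $2.97 → $231.40; payment $176.13; balance $55.27
Week 5: opening $55.27; interest $0.72 → $55.99; payment $55.99; balance $0.00
Total paid: $760.51

$760.51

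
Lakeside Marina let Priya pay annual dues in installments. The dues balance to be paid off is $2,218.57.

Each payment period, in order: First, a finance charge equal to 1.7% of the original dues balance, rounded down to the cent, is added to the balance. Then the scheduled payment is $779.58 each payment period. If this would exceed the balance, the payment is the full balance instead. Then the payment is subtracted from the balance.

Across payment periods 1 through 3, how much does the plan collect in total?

$2,331.70

Payment period 1: $2,218.57 +$37.71 interest = $2,256.28; pay $779.58 → $1,476.70
Payment period 2: $1,476.70 +$37.71 interest = $1,514.41; pay $779.58 → $734.83
Payment period 3: $734.83 +$37.71 interest = $772.54; pay $772.54 → $0.00
Total paid: $2,331.70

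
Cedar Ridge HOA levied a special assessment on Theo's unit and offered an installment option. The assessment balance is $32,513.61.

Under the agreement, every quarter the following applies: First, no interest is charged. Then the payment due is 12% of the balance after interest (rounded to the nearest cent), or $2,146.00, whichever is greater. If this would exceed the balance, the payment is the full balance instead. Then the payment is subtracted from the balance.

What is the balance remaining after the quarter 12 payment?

$2,136.48

Quarter 1: opening $32,513.61; payment $3,901.63; balance $28,611.98
Quarter 2: opening $28,611.98; payment $3,433.44; balance $25,178.54
Quarter 3: opening $25,178.54; payment $3,021.42; balance $22,157.12
Quarter 4: opening $22,157.12; payment $2,658.85; balance $19,498.27
Quarter 5: opening $19,498.27; payment $2,339.79; balance $17,158.48
Quarter 6: opening $17,158.48; payment $2,146.00; balance $15,012.48
Quarter 7: opening $15,012.48; payment $2,146.00; balance $12,866.48
Quarter 8: opening $12,866.48; payment $2,146.00; balance $10,720.48
Quarter 9: opening $10,720.48; payment $2,146.00; balance $8,574.48
Quarter 10: opening $8,574.48; payment $2,146.00; balance $6,428.48
Quarter 11: opening $6,428.48; payment $2,146.00; balance $4,282.48
Quarter 12: opening $4,282.48; payment $2,146.00; balance $2,136.48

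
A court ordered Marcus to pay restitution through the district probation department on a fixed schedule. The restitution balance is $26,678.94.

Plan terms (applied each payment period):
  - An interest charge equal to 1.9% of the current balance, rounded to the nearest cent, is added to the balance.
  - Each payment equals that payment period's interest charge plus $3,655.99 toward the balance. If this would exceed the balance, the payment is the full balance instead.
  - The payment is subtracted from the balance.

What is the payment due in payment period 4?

$3,954.50

Payment period 1: $26,678.94 +$506.90 interest = $27,185.84; pay $4,162.89 → $23,022.95
Payment period 2: $23,022.95 +$437.44 interest = $23,460.39; pay $4,093.43 → $19,366.96
Payment period 3: $19,366.96 +$367.97 interest = $19,734.93; pay $4,023.96 → $15,710.97
Payment period 4: $15,710.97 +$298.51 interest = $16,009.48; pay $3,954.50 → $12,054.98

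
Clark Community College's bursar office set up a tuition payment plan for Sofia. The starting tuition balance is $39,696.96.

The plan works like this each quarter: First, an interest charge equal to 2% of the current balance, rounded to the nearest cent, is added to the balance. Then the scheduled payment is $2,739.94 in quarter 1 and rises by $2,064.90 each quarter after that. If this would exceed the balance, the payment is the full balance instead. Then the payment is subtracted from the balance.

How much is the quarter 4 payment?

$8,934.64

Quarter 1: opening $39,696.96; interest $793.94 → $40,490.90; payment $2,739.94; balance $37,750.96
Quarter 2: opening $37,750.96; interest $755.02 → $38,505.98; payment $4,804.84; balance $33,701.14
Quarter 3: opening $33,701.14; interest $674.02 → $34,375.16; payment $6,869.74; balance $27,505.42
Quarter 4: opening $27,505.42; interest $550.11 → $28,055.53; payment $8,934.64; balance $19,120.89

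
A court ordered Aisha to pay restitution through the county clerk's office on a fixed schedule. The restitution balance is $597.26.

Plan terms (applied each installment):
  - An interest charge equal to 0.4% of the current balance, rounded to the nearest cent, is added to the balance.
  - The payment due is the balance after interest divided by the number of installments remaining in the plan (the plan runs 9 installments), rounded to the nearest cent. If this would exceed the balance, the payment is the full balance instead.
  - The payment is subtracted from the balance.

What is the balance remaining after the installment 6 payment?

Installment 1: opening $597.26; interest $2.39 → $599.65; payment $66.63; balance $533.02
Installment 2: opening $533.02; interest $2.13 → $535.15; payment $66.89; balance $468.26
Installment 3: opening $468.26; interest $1.87 → $470.13; payment $67.16; balance $402.97
Installment 4: opening $402.97; interest $1.61 → $404.58; payment $67.43; balance $337.15
Installment 5: opening $337.15; interest $1.35 → $338.50; payment $67.70; balance $270.80
Installment 6: opening $270.80; interest $1.08 → $271.88; payment $67.97; balance $203.91

$203.91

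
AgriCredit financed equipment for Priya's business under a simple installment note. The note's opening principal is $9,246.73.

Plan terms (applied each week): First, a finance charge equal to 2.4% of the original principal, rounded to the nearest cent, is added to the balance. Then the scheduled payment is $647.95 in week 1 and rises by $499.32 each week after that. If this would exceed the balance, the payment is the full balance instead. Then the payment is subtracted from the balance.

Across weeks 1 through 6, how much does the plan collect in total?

Week 1: $9,246.73 +$221.92 interest = $9,468.65; pay $647.95 → $8,820.70
Week 2: $8,820.70 +$221.92 interest = $9,042.62; pay $1,147.27 → $7,895.35
Week 3: $7,895.35 +$221.92 interest = $8,117.27; pay $1,646.59 → $6,470.68
Week 4: $6,470.68 +$221.92 interest = $6,692.60; pay $2,145.91 → $4,546.69
Week 5: $4,546.69 +$221.92 interest = $4,768.61; pay $2,645.23 → $2,123.38
Week 6: $2,123.38 +$221.92 interest = $2,345.30; pay $2,345.30 → $0.00
Total paid: $10,578.25

$10,578.25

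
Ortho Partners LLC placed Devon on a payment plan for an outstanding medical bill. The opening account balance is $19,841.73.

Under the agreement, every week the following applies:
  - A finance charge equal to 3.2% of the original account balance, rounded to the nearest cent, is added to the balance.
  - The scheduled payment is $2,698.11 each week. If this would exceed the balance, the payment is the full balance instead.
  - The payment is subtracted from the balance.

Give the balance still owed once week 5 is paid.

Week 1: $19,841.73 +$634.94 interest = $20,476.67; pay $2,698.11 → $17,778.56
Week 2: $17,778.56 +$634.94 interest = $18,413.50; pay $2,698.11 → $15,715.39
Week 3: $15,715.39 +$634.94 interest = $16,350.33; pay $2,698.11 → $13,652.22
Week 4: $13,652.22 +$634.94 interest = $14,287.16; pay $2,698.11 → $11,589.05
Week 5: $11,589.05 +$634.94 interest = $12,223.99; pay $2,698.11 → $9,525.88

$9,525.88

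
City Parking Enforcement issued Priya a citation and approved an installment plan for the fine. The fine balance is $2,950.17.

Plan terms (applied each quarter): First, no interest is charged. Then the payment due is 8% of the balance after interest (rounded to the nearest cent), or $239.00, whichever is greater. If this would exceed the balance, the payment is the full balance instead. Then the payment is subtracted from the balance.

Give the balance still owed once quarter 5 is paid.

# | Opening | Payment | End bal
1 | $2,950.17 | $239.00 | $2,711.17
2 | $2,711.17 | $239.00 | $2,472.17
3 | $2,472.17 | $239.00 | $2,233.17
4 | $2,233.17 | $239.00 | $1,994.17
5 | $1,994.17 | $239.00 | $1,755.17

$1,755.17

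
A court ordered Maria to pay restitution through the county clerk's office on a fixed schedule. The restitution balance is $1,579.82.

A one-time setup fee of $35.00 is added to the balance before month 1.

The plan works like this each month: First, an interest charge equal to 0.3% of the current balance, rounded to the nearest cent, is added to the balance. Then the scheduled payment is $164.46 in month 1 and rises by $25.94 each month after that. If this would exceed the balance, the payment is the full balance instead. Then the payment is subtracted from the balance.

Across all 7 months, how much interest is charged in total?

Month 1: $1,614.82 +$4.84 interest = $1,619.66; pay $164.46 → $1,455.20
Month 2: $1,455.20 +$4.37 interest = $1,459.57; pay $190.40 → $1,269.17
Month 3: $1,269.17 +$3.81 interest = $1,272.98; pay $216.34 → $1,056.64
Month 4: $1,056.64 +$3.17 interest = $1,059.81; pay $242.28 → $817.53
Month 5: $817.53 +$2.45 interest = $819.98; pay $268.22 → $551.76
Month 6: $551.76 +$1.66 interest = $553.42; pay $294.16 → $259.26
Month 7: $259.26 +$0.78 interest = $260.04; pay $260.04 → $0.00
Total interest: $4.84 + $4.37 + $3.81 + $3.17 + $2.45 + $1.66 + $0.78 = $21.08

$21.08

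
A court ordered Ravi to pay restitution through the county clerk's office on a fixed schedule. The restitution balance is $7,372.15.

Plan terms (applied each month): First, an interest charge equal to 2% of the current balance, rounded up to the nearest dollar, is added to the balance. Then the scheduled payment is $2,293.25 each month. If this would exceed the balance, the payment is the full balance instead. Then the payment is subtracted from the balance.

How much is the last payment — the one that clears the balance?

$823.40

# | Opening | Interest | Payment | End bal
1 | $7,372.15 | $148.00 | $2,293.25 | $5,226.90
2 | $5,226.90 | $105.00 | $2,293.25 | $3,038.65
3 | $3,038.65 | $61.00 | $2,293.25 | $806.40
4 | $806.40 | $17.00 | $823.40 | $0.00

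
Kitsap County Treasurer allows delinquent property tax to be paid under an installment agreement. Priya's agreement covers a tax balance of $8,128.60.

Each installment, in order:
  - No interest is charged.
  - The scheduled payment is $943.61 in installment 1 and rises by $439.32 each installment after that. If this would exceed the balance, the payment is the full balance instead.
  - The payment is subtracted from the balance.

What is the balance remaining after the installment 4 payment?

Installment 1: opening $8,128.60; payment $943.61; balance $7,184.99
Installment 2: opening $7,184.99; payment $1,382.93; balance $5,802.06
Installment 3: opening $5,802.06; payment $1,822.25; balance $3,979.81
Installment 4: opening $3,979.81; payment $2,261.57; balance $1,718.24

$1,718.24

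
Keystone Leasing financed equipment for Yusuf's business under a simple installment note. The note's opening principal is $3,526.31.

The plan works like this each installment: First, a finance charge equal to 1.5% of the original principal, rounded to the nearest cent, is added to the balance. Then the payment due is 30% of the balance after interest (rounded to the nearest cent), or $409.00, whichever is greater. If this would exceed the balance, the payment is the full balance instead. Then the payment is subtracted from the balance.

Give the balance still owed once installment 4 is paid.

$934.49

Installment 1: opening $3,526.31; interest $52.89 → $3,579.20; payment $1,073.76; balance $2,505.44
Installment 2: opening $2,505.44; interest $52.89 → $2,558.33; payment $767.50; balance $1,790.83
Installment 3: opening $1,790.83; interest $52.89 → $1,843.72; payment $553.12; balance $1,290.60
Installment 4: opening $1,290.60; interest $52.89 → $1,343.49; payment $409.00; balance $934.49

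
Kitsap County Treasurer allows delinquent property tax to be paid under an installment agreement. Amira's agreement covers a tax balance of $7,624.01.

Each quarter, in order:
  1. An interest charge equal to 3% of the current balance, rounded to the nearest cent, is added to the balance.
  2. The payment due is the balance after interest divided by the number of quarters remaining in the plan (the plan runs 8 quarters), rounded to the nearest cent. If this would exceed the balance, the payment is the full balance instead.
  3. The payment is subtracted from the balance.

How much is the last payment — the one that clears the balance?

Quarter 1: opening $7,624.01; interest $228.72 → $7,852.73; payment $981.59; balance $6,871.14
Quarter 2: opening $6,871.14; interest $206.13 → $7,077.27; payment $1,011.04; balance $6,066.23
Quarter 3: opening $6,066.23; interest $181.99 → $6,248.22; payment $1,041.37; balance $5,206.85
Quarter 4: opening $5,206.85; interest $156.21 → $5,363.06; payment $1,072.61; balance $4,290.45
Quarter 5: opening $4,290.45; interest $128.71 → $4,419.16; payment $1,104.79; balance $3,314.37
Quarter 6: opening $3,314.37; interest $99.43 → $3,413.80; payment $1,137.93; balance $2,275.87
Quarter 7: opening $2,275.87; interest $68.28 → $2,344.15; payment $1,172.08; balance $1,172.07
Quarter 8: opening $1,172.07; interest $35.16 → $1,207.23; payment $1,207.23; balance $0.00

$1,207.23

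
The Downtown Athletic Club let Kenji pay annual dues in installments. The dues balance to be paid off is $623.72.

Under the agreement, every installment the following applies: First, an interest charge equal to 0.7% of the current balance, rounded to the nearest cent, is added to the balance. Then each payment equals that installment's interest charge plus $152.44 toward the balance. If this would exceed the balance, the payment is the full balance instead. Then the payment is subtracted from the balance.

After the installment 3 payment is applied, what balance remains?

Installment 1: opening $623.72; interest $4.37 → $628.09; payment $156.81; balance $471.28
Installment 2: opening $471.28; interest $3.30 → $474.58; payment $155.74; balance $318.84
Installment 3: opening $318.84; interest $2.23 → $321.07; payment $154.67; balance $166.40

$166.40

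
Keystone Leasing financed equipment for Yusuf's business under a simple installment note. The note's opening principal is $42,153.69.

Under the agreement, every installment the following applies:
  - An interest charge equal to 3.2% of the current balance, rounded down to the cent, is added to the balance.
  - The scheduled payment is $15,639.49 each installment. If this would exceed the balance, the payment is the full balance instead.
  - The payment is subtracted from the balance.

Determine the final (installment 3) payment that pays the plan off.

$13,534.91

Installment 1: $42,153.69 +$1,348.91 interest = $43,502.60; pay $15,639.49 → $27,863.11
Installment 2: $27,863.11 +$891.61 interest = $28,754.72; pay $15,639.49 → $13,115.23
Installment 3: $13,115.23 +$419.68 interest = $13,534.91; pay $13,534.91 → $0.00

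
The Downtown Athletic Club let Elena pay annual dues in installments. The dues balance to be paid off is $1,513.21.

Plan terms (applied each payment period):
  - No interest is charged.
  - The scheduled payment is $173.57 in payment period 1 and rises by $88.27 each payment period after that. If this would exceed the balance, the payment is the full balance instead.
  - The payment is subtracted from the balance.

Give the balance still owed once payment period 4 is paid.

Payment period 1: $1,513.21 − $173.57 → $1,339.64
Payment period 2: $1,339.64 − $261.84 → $1,077.80
Payment period 3: $1,077.80 − $350.11 → $727.69
Payment period 4: $727.69 − $438.38 → $289.31

$289.31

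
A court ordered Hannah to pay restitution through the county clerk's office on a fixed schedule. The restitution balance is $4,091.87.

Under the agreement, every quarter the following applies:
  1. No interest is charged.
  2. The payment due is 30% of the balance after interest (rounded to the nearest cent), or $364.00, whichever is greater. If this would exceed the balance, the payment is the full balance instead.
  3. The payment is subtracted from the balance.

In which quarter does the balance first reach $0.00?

# | Opening | Payment | End bal
1 | $4,091.87 | $1,227.56 | $2,864.31
2 | $2,864.31 | $859.29 | $2,005.02
3 | $2,005.02 | $601.51 | $1,403.51
4 | $1,403.51 | $421.05 | $982.46
5 | $982.46 | $364.00 | $618.46
6 | $618.46 | $364.00 | $254.46
7 | $254.46 | $254.46 | $0.00
Balance reaches $0.00 in quarter 7.

7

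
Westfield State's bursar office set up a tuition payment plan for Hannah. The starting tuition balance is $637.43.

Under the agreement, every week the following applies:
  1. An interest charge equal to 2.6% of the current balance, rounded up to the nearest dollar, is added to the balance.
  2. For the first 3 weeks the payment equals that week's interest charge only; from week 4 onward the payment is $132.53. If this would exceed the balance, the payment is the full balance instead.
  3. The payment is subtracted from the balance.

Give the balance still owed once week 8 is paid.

Week 1: opening $637.43; interest $17.00 → $654.43; payment $17.00; balance $637.43
Week 2: opening $637.43; interest $17.00 → $654.43; payment $17.00; balance $637.43
Week 3: opening $637.43; interest $17.00 → $654.43; payment $17.00; balance $637.43
Week 4: opening $637.43; interest $17.00 → $654.43; payment $132.53; balance $521.90
Week 5: opening $521.90; interest $14.00 → $535.90; payment $132.53; balance $403.37
Week 6: opening $403.37; interest $11.00 → $414.37; payment $132.53; balance $281.84
Week 7: opening $281.84; interest $8.00 → $289.84; payment $132.53; balance $157.31
Week 8: opening $157.31; interest $5.00 → $162.31; payment $132.53; balance $29.78

$29.78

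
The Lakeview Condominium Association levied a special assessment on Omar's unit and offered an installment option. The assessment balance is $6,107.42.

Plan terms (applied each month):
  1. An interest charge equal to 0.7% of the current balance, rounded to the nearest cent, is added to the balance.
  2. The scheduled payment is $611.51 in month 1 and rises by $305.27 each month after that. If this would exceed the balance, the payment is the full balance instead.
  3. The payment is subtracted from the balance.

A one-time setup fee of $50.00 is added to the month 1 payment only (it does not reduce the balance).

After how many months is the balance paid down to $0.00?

6

Month 1: opening $6,107.42; interest $42.75 → $6,150.17; payment $611.51 (+ $50.00 fee); balance $5,538.66
Month 2: opening $5,538.66; interest $38.77 → $5,577.43; payment $916.78; balance $4,660.65
Month 3: opening $4,660.65; interest $32.62 → $4,693.27; payment $1,222.05; balance $3,471.22
Month 4: opening $3,471.22; interest $24.30 → $3,495.52; payment $1,527.32; balance $1,968.20
Month 5: opening $1,968.20; interest $13.78 → $1,981.98; payment $1,832.59; balance $149.39
Month 6: opening $149.39; interest $1.05 → $150.44; payment $150.44; balance $0.00
Balance reaches $0.00 in month 6.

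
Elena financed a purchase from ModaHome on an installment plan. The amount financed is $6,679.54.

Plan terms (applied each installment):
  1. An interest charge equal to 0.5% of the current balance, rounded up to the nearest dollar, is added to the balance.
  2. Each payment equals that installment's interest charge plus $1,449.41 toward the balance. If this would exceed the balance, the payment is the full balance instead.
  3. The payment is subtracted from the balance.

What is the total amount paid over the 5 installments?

Installment 1: opening $6,679.54; interest $34.00 → $6,713.54; payment $1,483.41; balance $5,230.13
Installment 2: opening $5,230.13; interest $27.00 → $5,257.13; payment $1,476.41; balance $3,780.72
Installment 3: opening $3,780.72; interest $19.00 → $3,799.72; payment $1,468.41; balance $2,331.31
Installment 4: opening $2,331.31; interest $12.00 → $2,343.31; payment $1,461.41; balance $881.90
Installment 5: opening $881.90; interest $5.00 → $886.90; payment $886.90; balance $0.00
Total paid: $6,776.54

$6,776.54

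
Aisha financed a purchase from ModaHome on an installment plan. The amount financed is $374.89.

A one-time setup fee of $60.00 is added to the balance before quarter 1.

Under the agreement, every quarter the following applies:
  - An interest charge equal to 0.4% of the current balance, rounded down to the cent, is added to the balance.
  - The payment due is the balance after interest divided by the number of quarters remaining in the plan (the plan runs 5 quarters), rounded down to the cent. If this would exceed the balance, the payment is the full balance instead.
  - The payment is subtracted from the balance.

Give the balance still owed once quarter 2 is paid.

$263.02

Quarter 1: opening $434.89; interest $1.73 → $436.62; payment $87.32; balance $349.30
Quarter 2: opening $349.30; interest $1.39 → $350.69; payment $87.67; balance $263.02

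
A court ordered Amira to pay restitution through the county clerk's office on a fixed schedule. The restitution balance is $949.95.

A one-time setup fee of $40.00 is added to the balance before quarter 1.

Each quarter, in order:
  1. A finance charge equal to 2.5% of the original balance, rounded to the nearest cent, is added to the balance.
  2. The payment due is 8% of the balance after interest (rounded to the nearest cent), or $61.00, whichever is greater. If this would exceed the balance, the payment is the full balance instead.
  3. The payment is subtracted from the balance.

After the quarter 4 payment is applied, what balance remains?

$786.65

Quarter 1: $989.95 +$23.75 interest = $1,013.70; pay $81.10 → $932.60
Quarter 2: $932.60 +$23.75 interest = $956.35; pay $76.51 → $879.84
Quarter 3: $879.84 +$23.75 interest = $903.59; pay $72.29 → $831.30
Quarter 4: $831.30 +$23.75 interest = $855.05; pay $68.40 → $786.65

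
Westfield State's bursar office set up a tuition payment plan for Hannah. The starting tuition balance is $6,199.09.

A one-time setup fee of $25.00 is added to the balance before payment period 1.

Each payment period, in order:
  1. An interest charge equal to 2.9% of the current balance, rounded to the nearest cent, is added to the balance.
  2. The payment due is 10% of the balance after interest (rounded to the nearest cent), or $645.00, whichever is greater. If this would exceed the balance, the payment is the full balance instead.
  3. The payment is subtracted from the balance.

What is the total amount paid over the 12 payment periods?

$7,409.19

Payment period 1: opening $6,224.09; interest $180.50 → $6,404.59; payment $645.00; balance $5,759.59
Payment period 2: opening $5,759.59; interest $167.03 → $5,926.62; payment $645.00; balance $5,281.62
Payment period 3: opening $5,281.62; interest $153.17 → $5,434.79; payment $645.00; balance $4,789.79
Payment period 4: opening $4,789.79; interest $138.90 → $4,928.69; payment $645.00; balance $4,283.69
Payment period 5: opening $4,283.69; interest $124.23 → $4,407.92; payment $645.00; balance $3,762.92
Payment period 6: opening $3,762.92; interest $109.12 → $3,872.04; payment $645.00; balance $3,227.04
Payment period 7: opening $3,227.04; interest $93.58 → $3,320.62; payment $645.00; balance $2,675.62
Payment period 8: opening $2,675.62; interest $77.59 → $2,753.21; payment $645.00; balance $2,108.21
Payment period 9: opening $2,108.21; interest $61.14 → $2,169.35; payment $645.00; balance $1,524.35
Payment period 10: opening $1,524.35; interest $44.21 → $1,568.56; payment $645.00; balance $923.56
Payment period 11: opening $923.56; interest $26.78 → $950.34; payment $645.00; balance $305.34
Payment period 12: opening $305.34; interest $8.85 → $314.19; payment $314.19; balance $0.00
Total paid: $7,409.19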